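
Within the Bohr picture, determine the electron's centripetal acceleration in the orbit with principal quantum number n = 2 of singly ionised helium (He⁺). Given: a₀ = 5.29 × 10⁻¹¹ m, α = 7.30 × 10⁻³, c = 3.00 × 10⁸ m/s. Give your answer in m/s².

4.53 × 10²² m/s²

r = n²a₀/Z = 1.06 × 10⁻¹⁰ m, v = Zαc/n = 2.19 × 10⁶ m/s
a = v²/r = (2.19 × 10⁶)² / 1.06 × 10⁻¹⁰ = 4.53 × 10²² m/s²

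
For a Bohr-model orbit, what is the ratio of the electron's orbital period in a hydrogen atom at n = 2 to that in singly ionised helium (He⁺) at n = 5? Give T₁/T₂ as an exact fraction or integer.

T ∝ Z^-2 · n^3
T₁/T₂ = (1/2)^-2 · (2/5)^3 = 32/125

32/125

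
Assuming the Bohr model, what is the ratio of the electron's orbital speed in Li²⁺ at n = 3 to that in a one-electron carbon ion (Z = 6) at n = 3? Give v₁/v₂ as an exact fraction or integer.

1/2

v ∝ Z^1 · n^-1
v₁/v₂ = (3/6)^1 · (3/3)^-1 = 1/2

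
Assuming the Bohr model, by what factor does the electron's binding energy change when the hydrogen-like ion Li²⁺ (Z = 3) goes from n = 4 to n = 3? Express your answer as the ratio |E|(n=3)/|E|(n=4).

16/9

|E| ∝ Z^2 · n^-2; with Z fixed, |E| ∝ n^-2.
|E|(n=3)/|E|(n=4) = (3/4)^-2 = 16/9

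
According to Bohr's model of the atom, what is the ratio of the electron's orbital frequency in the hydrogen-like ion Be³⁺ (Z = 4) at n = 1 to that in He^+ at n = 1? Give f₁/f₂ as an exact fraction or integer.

f ∝ Z^2 · n^-3
f₁/f₂ = (4/2)^2 · (1/1)^-3 = 4

4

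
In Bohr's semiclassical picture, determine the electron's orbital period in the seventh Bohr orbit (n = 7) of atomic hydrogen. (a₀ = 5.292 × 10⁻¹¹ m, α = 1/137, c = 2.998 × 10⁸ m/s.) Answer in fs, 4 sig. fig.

52.12 fs

r = n²a₀/Z = 7²·5.292 × 10⁻¹¹/1 = 2.593 × 10⁻⁹ m
v = Zαc/n = 1·0.007299·2.998 × 10⁸/7 = 3.126 × 10⁵ m/s
T = 2πr/v = 5.212 × 10⁻¹⁴ s = 52.12 fs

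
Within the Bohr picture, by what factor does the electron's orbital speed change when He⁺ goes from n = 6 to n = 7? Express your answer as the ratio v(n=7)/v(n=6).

6/7

v ∝ Z^1 · n^-1; with Z fixed, v ∝ n^-1.
v(n=7)/v(n=6) = (7/6)^-1 = 6/7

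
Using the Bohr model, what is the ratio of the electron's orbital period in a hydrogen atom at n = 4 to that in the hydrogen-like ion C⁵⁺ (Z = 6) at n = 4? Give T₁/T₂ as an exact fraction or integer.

T ∝ Z^-2 · n^3
T₁/T₂ = (1/6)^-2 · (4/4)^3 = 36

36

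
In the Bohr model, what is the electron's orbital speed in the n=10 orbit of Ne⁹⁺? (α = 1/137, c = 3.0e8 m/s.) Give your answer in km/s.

v_n = Zαc/n = 10 × 0.0073 × 3.0e8 / 10
    = 2200 km/s

2200 km/s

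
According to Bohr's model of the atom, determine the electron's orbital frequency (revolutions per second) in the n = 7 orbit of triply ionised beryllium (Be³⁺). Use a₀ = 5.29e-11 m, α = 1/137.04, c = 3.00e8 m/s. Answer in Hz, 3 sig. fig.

r = n²a₀/Z = 6.48e-10 m, v = Zαc/n = 1.25e6 m/s
f = v/(2πr) = 3.07e14 Hz

3.07e14 Hz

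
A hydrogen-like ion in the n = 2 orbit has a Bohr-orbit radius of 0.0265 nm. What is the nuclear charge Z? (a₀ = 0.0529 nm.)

8

r_n = n²a₀/Z ⇒ Z = n²a₀/r = 2² × 0.0529 / 0.0265 ≈ 7.98
Z = 8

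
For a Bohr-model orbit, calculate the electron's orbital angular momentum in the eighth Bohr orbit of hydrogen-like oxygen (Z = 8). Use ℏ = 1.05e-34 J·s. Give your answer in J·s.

8.40e-34 J·s

L_n = nℏ = 8 × 1.05e-34 = 8.40e-34 J·s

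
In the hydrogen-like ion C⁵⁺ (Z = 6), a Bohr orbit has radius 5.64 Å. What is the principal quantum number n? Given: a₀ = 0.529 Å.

r_n = n²a₀/Z ⇒ n² = rZ/a₀ = 5.64 × 6 / 0.529 ≈ 63.97
n = 8

8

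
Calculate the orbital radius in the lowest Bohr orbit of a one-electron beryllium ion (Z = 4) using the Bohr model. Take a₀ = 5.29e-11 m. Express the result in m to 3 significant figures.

1.32e-11 m

r_n = n²a₀/Z = 1² × 5.29e-11 / 4
    = 1 × 5.29e-11 / 4 = 1.32e-11 m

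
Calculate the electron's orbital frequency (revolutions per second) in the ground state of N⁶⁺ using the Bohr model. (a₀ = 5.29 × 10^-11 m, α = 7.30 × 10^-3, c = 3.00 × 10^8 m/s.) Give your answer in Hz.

r = n²a₀/Z = 7.56 × 10^-12 m, v = Zαc/n = 1.53 × 10^7 m/s
f = v/(2πr) = 3.23 × 10^17 Hz

3.23 × 10^17 Hz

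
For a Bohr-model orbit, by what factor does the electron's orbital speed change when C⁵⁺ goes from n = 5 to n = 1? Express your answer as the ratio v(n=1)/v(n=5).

5

v ∝ Z^1 · n^-1; with Z fixed, v ∝ n^-1.
v(n=1)/v(n=5) = (1/5)^-1 = 5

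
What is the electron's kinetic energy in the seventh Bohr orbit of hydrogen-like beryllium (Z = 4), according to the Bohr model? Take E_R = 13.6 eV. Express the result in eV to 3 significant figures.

For a Coulomb orbit the virial theorem gives K = −E_n.
E_n = −E_R·Z²/n², so K = E_R·Z²/n² = 13.6 × 4²/7² = 4.44 eV

4.44 eV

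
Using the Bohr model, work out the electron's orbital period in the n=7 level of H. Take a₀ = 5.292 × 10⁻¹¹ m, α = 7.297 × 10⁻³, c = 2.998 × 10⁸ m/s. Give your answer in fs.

52.13 fs

r = n²a₀/Z = 7²·5.292 × 10⁻¹¹/1 = 2.593 × 10⁻⁹ m
v = Zαc/n = 1·0.007297·2.998 × 10⁸/7 = 3.125 × 10⁵ m/s
T = 2πr/v = 5.213 × 10⁻¹⁴ s = 52.13 fs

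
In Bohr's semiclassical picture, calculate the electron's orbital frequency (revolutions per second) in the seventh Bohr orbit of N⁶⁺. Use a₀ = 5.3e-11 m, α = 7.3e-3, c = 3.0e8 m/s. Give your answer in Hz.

r = n²a₀/Z = 3.7e-10 m, v = Zαc/n = 2.2e6 m/s
f = v/(2πr) = 9.4e14 Hz

9.4e14 Hz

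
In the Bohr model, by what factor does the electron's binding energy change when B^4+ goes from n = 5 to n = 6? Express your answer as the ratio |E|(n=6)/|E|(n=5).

|E| ∝ Z^2 · n^-2; with Z fixed, |E| ∝ n^-2.
|E|(n=6)/|E|(n=5) = (6/5)^-2 = 25/36

25/36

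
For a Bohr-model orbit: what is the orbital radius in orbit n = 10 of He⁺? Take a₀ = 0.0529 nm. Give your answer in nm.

2.65 nm

r_n = n²a₀/Z = 10² × 0.0529 / 2
    = 100 × 0.0529 / 2 = 2.65 nm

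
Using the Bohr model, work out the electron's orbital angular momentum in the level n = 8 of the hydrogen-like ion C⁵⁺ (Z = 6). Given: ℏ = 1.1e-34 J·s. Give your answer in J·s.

L_n = nℏ = 8 × 1.1e-34 = 8.8e-34 J·s

8.8e-34 J·s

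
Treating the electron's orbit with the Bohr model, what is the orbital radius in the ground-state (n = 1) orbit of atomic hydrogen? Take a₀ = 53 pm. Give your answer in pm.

53 pm

r_n = n²a₀/Z = 1² × 53 / 1
    = 1 × 53 / 1 = 53 pm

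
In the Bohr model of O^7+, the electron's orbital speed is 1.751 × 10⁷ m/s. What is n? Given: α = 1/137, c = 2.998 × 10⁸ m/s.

v_n = Zαc/n ⇒ n = Zαc/v = 8 × 0.007299 × 2.998 × 10⁸ / 1.751 × 10⁷ ≈ 1.00
n = 1

1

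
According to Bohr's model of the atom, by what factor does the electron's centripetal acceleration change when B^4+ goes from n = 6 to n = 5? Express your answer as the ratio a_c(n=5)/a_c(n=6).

1296/625

a_c ∝ Z^3 · n^-4; with Z fixed, a_c ∝ n^-4.
a_c(n=5)/a_c(n=6) = (5/6)^-4 = 1296/625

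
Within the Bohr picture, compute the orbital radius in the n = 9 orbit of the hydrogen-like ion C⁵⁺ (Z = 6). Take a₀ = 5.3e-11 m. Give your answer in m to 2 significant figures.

r_n = n²a₀/Z = 9² × 5.3e-11 / 6
    = 81 × 5.3e-11 / 6 = 7.2e-10 m

7.2e-10 m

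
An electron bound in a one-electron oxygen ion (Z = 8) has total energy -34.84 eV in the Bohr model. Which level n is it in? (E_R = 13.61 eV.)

E_n = −E_R Z²/n² ⇒ n² = E_R Z²/(−E_n) = 13.61 × 8² / 34.84 ≈ 25.00
n = 5

5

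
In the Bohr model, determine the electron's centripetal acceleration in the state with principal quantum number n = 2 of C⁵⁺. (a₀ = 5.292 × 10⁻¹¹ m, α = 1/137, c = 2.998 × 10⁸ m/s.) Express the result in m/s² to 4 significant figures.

r = n²a₀/Z = 3.528 × 10⁻¹¹ m, v = Zαc/n = 6.565 × 10⁶ m/s
a = v²/r = (6.565 × 10⁶)² / 3.528 × 10⁻¹¹ = 1.222 × 10²⁴ m/s²

1.222 × 10²⁴ m/s²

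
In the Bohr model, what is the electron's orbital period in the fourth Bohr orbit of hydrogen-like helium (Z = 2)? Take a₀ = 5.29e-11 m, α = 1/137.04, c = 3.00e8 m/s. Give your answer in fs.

r = n²a₀/Z = 4²·5.29e-11/2 = 4.23e-10 m
v = Zαc/n = 2·0.00730·3.00e8/4 = 1.09e6 m/s
T = 2πr/v = 2.43e-15 s = 2.43 fs

2.43 fs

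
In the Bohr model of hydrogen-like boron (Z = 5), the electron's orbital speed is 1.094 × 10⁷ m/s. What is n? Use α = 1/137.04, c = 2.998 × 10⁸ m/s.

v_n = Zαc/n ⇒ n = Zαc/v = 5 × 0.007297 × 2.998 × 10⁸ / 1.094 × 10⁷ ≈ 1.00
n = 1

1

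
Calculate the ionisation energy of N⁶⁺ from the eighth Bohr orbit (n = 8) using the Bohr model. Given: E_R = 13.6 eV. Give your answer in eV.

10.4 eV

E_n = −E_R·Z²/n² = −13.6 × 7²/8² eV = -10.4 eV
Ionisation energy = −E_n = 10.4 eV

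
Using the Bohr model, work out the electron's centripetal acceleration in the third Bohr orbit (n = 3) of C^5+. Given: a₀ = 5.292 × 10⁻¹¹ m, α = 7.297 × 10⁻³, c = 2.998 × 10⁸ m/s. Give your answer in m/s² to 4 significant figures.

2.412 × 10²³ m/s²

r = n²a₀/Z = 7.938 × 10⁻¹¹ m, v = Zαc/n = 4.375 × 10⁶ m/s
a = v²/r = (4.375 × 10⁶)² / 7.938 × 10⁻¹¹ = 2.412 × 10²³ m/s²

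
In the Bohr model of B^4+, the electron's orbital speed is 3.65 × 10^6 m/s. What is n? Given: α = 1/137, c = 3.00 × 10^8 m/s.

v_n = Zαc/n ⇒ n = Zαc/v = 5 × 0.00730 × 3.00 × 10^8 / 3.65 × 10^6 ≈ 3.00
n = 3

3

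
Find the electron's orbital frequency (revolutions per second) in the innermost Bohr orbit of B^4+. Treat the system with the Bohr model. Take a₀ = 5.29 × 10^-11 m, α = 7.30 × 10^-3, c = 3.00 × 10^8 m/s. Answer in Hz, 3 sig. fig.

1.65 × 10^17 Hz

r = n²a₀/Z = 1.06 × 10^-11 m, v = Zαc/n = 1.09 × 10^7 m/s
f = v/(2πr) = 1.65 × 10^17 Hz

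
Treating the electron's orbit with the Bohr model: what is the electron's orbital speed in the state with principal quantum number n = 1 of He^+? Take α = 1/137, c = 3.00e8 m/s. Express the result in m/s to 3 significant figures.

v_n = Zαc/n = 2 × 0.00730 × 3.00e8 / 1
    = 4.38e6 m/s

4.38e6 m/s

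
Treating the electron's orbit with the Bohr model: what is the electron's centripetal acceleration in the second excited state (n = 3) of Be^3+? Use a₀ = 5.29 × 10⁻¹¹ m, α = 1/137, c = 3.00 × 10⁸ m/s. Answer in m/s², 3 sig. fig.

7.16 × 10²² m/s²

r = n²a₀/Z = 1.19 × 10⁻¹⁰ m, v = Zαc/n = 2.92 × 10⁶ m/s
a = v²/r = (2.92 × 10⁶)² / 1.19 × 10⁻¹⁰ = 7.16 × 10²² m/s²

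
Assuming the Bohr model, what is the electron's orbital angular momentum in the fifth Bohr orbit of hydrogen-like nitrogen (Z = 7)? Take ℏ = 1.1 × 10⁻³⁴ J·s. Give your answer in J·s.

L_n = nℏ = 5 × 1.1 × 10⁻³⁴ = 5.5 × 10⁻³⁴ J·s

5.5 × 10⁻³⁴ J·s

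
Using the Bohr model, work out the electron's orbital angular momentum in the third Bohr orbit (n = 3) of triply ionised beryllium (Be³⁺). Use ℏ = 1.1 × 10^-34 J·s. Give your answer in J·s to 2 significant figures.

3.3 × 10^-34 J·s

L_n = nℏ = 3 × 1.1 × 10^-34 = 3.3 × 10^-34 J·s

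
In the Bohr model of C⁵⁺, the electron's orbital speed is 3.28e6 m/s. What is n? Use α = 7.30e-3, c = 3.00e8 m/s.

4

v_n = Zαc/n ⇒ n = Zαc/v = 6 × 0.00730 × 3.00e8 / 3.28e6 ≈ 4.01
n = 4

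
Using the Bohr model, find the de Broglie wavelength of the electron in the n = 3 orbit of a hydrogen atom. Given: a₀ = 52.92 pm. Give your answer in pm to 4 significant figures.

The Bohr quantisation condition is nλ = 2πr_n.
r_n = n²a₀/Z = 476.3 pm
λ = 2πr_n/n = 2π·476.3/3 = 997.5 pm

997.5 pm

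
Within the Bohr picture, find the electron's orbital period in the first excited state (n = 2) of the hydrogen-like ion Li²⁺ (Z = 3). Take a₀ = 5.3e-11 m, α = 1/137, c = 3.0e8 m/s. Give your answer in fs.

0.14 fs

r = n²a₀/Z = 2²·5.3e-11/3 = 7.1e-11 m
v = Zαc/n = 3·0.0073·3.0e8/2 = 3.3e6 m/s
T = 2πr/v = 1.4e-16 s = 0.14 fs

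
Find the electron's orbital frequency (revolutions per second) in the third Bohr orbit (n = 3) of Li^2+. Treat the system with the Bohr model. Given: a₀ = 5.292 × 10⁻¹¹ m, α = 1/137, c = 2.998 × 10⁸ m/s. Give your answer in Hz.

2.194 × 10¹⁵ Hz

r = n²a₀/Z = 1.588 × 10⁻¹⁰ m, v = Zαc/n = 2.188 × 10⁶ m/s
f = v/(2πr) = 2.194 × 10¹⁵ Hz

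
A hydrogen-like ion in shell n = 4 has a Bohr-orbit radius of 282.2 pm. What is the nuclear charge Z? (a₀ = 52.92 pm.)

r_n = n²a₀/Z ⇒ Z = n²a₀/r = 4² × 52.92 / 282.2 ≈ 3.00
Z = 3

3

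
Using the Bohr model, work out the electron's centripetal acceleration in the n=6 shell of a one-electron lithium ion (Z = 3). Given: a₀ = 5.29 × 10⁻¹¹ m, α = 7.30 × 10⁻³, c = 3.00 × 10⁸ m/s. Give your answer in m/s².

1.89 × 10²¹ m/s²

r = n²a₀/Z = 6.35 × 10⁻¹⁰ m, v = Zαc/n = 1.09 × 10⁶ m/s
a = v²/r = (1.09 × 10⁶)² / 6.35 × 10⁻¹⁰ = 1.89 × 10²¹ m/s²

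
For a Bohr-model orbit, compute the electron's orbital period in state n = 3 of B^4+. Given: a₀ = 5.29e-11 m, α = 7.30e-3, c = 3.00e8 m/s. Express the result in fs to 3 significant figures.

0.164 fs

r = n²a₀/Z = 3²·5.29e-11/5 = 9.52e-11 m
v = Zαc/n = 5·0.00730·3.00e8/3 = 3.65e6 m/s
T = 2πr/v = 1.64e-16 s = 0.164 fs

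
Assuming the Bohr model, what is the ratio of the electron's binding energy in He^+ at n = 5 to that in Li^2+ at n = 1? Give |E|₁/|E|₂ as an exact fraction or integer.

|E| ∝ Z^2 · n^-2
|E|₁/|E|₂ = (2/3)^2 · (5/1)^-2 = 4/225

4/225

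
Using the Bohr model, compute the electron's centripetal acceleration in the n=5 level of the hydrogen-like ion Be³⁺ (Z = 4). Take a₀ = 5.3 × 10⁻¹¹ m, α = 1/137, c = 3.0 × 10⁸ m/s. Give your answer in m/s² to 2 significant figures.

r = n²a₀/Z = 3.3 × 10⁻¹⁰ m, v = Zαc/n = 1.8 × 10⁶ m/s
a = v²/r = (1.8 × 10⁶)² / 3.3 × 10⁻¹⁰ = 9.3 × 10²¹ m/s²

9.3 × 10²¹ m/s²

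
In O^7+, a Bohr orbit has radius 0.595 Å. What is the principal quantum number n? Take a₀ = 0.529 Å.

3

r_n = n²a₀/Z ⇒ n² = rZ/a₀ = 0.595 × 8 / 0.529 ≈ 9.00
n = 3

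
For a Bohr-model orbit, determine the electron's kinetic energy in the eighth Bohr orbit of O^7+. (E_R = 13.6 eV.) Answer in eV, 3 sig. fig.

For a Coulomb orbit the virial theorem gives K = −E_n.
E_n = −E_R·Z²/n², so K = E_R·Z²/n² = 13.6 × 8²/8² = 13.6 eV

13.6 eV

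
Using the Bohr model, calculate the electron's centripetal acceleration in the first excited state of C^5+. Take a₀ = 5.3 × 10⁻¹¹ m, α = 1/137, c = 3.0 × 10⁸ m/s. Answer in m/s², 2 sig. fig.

1.2 × 10²⁴ m/s²

r = n²a₀/Z = 3.5 × 10⁻¹¹ m, v = Zαc/n = 6.6 × 10⁶ m/s
a = v²/r = (6.6 × 10⁶)² / 3.5 × 10⁻¹¹ = 1.2 × 10²⁴ m/s²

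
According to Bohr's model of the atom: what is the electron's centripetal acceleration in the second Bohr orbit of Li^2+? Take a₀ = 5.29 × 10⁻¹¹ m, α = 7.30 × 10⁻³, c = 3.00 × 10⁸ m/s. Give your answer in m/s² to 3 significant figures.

r = n²a₀/Z = 7.05 × 10⁻¹¹ m, v = Zαc/n = 3.29 × 10⁶ m/s
a = v²/r = (3.29 × 10⁶)² / 7.05 × 10⁻¹¹ = 1.53 × 10²³ m/s²

1.53 × 10²³ m/s²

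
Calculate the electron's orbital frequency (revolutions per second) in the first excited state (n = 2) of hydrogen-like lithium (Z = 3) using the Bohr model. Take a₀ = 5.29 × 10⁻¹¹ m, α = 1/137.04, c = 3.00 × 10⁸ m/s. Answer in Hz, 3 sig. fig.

7.41 × 10¹⁵ Hz

r = n²a₀/Z = 7.05 × 10⁻¹¹ m, v = Zαc/n = 3.28 × 10⁶ m/s
f = v/(2πr) = 7.41 × 10¹⁵ Hz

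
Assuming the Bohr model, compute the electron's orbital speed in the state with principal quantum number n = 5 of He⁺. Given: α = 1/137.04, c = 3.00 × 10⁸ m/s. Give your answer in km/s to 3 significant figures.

v_n = Zαc/n = 2 × 0.00730 × 3.00 × 10⁸ / 5
    = 876 km/s

876 km/s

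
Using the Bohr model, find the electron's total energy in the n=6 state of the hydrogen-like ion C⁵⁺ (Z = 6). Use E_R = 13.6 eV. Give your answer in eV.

E_n = −E_R·Z²/n² = −13.6 × 6²/6² = -13.6 eV

-13.6 eV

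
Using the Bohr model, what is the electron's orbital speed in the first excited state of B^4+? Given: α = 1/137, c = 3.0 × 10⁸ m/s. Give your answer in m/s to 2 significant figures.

5.5 × 10⁶ m/s

v_n = Zαc/n = 5 × 0.0073 × 3.0 × 10⁸ / 2
    = 5.5 × 10⁶ m/s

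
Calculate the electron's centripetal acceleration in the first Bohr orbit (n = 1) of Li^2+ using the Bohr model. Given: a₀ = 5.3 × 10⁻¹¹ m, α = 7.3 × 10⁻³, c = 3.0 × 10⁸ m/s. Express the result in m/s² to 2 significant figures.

2.4 × 10²⁴ m/s²

r = n²a₀/Z = 1.8 × 10⁻¹¹ m, v = Zαc/n = 6.6 × 10⁶ m/s
a = v²/r = (6.6 × 10⁶)² / 1.8 × 10⁻¹¹ = 2.4 × 10²⁴ m/s²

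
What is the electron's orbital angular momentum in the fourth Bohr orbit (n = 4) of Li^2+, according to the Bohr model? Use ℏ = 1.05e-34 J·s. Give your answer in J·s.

4.20e-34 J·s

L_n = nℏ = 4 × 1.05e-34 = 4.20e-34 J·s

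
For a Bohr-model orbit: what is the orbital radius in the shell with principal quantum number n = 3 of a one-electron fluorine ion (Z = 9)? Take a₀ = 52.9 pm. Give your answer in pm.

52.9 pm

r_n = n²a₀/Z = 3² × 52.9 / 9
    = 9 × 52.9 / 9 = 52.9 pm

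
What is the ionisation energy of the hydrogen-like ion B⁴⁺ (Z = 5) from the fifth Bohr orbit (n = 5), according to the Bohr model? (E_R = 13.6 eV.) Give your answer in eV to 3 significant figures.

E_n = −E_R·Z²/n² = −13.6 × 5²/5² eV = -13.6 eV
Ionisation energy = −E_n = 13.6 eV

13.6 eV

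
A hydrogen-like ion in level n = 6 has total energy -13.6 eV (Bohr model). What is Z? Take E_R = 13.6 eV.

E_n = −E_R Z²/n² ⇒ Z² = −E_n n²/E_R = 13.6 × 6² / 13.6 ≈ 36.00
Z = 6

6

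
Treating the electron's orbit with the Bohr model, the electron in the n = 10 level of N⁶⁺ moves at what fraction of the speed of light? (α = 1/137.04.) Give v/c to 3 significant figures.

v_n = Zαc/n, so v/c = Zα/n = 7 × 0.00730 / 10 = 0.00511

0.00511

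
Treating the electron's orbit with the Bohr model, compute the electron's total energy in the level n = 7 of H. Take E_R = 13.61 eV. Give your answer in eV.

E_n = −E_R·Z²/n² = −13.61 × 1²/7² = -0.2778 eV

-0.2778 eV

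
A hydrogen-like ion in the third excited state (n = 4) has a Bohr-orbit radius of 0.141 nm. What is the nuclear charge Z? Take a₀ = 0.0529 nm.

6

r_n = n²a₀/Z ⇒ Z = n²a₀/r = 4² × 0.0529 / 0.141 ≈ 6.00
Z = 6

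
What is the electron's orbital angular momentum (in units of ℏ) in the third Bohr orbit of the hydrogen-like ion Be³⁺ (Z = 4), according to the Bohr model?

L_n = nℏ, so L/ℏ = n = 3.

3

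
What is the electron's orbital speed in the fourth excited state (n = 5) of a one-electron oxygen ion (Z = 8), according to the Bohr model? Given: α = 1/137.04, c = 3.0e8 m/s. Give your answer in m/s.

v_n = Zαc/n = 8 × 0.0073 × 3.0e8 / 5
    = 3.5e6 m/s

3.5e6 m/s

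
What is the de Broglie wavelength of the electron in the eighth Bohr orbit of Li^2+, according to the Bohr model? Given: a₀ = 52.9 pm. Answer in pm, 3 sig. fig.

886 pm

The Bohr quantisation condition is nλ = 2πr_n.
r_n = n²a₀/Z = 1130 pm
λ = 2πr_n/n = 2π·1130/8 = 886 pm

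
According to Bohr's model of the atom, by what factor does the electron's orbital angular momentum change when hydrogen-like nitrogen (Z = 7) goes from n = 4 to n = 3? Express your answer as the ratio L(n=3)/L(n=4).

3/4

L = nℏ depends only on n, so L ∝ n.
L(n=3)/L(n=4) = (3/4)^1 = 3/4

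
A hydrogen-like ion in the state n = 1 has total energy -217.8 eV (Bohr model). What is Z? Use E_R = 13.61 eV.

E_n = −E_R Z²/n² ⇒ Z² = −E_n n²/E_R = 217.8 × 1² / 13.61 ≈ 16.00
Z = 4

4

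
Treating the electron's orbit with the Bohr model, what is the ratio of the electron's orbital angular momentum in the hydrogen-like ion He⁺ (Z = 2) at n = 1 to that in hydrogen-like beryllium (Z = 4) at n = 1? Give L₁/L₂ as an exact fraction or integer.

L = nℏ is independent of Z.
L₁/L₂ = n₁/n₂ = 1/1 = 1

1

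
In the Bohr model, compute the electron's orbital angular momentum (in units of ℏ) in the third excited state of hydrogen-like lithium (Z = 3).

4

L_n = nℏ, so L/ℏ = n = 4.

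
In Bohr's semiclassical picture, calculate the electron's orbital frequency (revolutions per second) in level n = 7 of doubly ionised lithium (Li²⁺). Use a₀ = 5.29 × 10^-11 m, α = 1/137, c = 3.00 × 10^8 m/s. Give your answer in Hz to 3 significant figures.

1.73 × 10^14 Hz

r = n²a₀/Z = 8.64 × 10^-10 m, v = Zαc/n = 9.38 × 10^5 m/s
f = v/(2πr) = 1.73 × 10^14 Hz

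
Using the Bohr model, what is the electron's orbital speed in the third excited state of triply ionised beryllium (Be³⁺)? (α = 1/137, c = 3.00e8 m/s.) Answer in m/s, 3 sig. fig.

2.19e6 m/s

v_n = Zαc/n = 4 × 0.00730 × 3.00e8 / 4
    = 2.19e6 m/s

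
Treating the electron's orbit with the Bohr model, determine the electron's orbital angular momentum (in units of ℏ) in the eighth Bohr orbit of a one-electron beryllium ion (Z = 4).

L_n = nℏ, so L/ℏ = n = 8.

8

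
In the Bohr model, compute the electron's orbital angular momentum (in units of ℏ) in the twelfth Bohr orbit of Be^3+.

12

L_n = nℏ, so L/ℏ = n = 12.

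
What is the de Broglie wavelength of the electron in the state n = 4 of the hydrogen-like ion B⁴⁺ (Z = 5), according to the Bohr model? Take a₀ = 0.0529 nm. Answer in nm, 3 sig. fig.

The Bohr quantisation condition is nλ = 2πr_n.
r_n = n²a₀/Z = 0.169 nm
λ = 2πr_n/n = 2π·0.169/4 = 0.266 nm

0.266 nm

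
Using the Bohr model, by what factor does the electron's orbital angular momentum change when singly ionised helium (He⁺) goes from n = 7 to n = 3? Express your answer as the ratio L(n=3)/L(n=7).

L = nℏ depends only on n, so L ∝ n.
L(n=3)/L(n=7) = (3/7)^1 = 3/7

3/7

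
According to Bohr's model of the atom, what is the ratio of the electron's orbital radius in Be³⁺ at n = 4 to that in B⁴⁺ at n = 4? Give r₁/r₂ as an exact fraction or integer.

5/4

r ∝ Z^-1 · n^2
r₁/r₂ = (4/5)^-1 · (4/4)^2 = 5/4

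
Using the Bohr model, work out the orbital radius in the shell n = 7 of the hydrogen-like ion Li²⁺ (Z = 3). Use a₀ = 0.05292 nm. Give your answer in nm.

0.8644 nm

r_n = n²a₀/Z = 7² × 0.05292 / 3
    = 49 × 0.05292 / 3 = 0.8644 nm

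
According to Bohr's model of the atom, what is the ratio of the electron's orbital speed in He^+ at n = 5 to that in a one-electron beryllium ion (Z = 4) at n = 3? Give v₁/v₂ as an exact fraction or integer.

v ∝ Z^1 · n^-1
v₁/v₂ = (2/4)^1 · (5/3)^-1 = 3/10

3/10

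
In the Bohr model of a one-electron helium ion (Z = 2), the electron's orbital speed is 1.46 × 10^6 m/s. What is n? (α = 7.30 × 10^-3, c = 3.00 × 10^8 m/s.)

3

v_n = Zαc/n ⇒ n = Zαc/v = 2 × 0.00730 × 3.00 × 10^8 / 1.46 × 10^6 ≈ 3.00
n = 3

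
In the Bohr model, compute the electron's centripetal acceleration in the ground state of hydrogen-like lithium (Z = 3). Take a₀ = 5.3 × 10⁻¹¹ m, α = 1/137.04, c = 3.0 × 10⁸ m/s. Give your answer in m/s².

2.4 × 10²⁴ m/s²

r = n²a₀/Z = 1.8 × 10⁻¹¹ m, v = Zαc/n = 6.6 × 10⁶ m/s
a = v²/r = (6.6 × 10⁶)² / 1.8 × 10⁻¹¹ = 2.4 × 10²⁴ m/s²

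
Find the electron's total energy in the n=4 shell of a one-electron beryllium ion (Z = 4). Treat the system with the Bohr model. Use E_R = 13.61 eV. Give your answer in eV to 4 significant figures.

-13.61 eV

E_n = −E_R·Z²/n² = −13.61 × 4²/4² = -13.61 eV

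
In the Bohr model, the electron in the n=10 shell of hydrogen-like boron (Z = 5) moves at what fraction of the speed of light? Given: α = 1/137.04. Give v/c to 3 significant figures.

0.00365

v_n = Zαc/n, so v/c = Zα/n = 5 × 0.00730 / 10 = 0.00365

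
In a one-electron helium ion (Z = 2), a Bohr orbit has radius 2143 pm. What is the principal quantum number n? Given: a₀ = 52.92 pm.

r_n = n²a₀/Z ⇒ n² = rZ/a₀ = 2143 × 2 / 52.92 ≈ 80.99
n = 9

9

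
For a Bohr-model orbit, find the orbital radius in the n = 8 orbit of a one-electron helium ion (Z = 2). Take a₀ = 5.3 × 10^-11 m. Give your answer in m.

1.7 × 10^-9 m

r_n = n²a₀/Z = 8² × 5.3 × 10^-11 / 2
    = 64 × 5.3 × 10^-11 / 2 = 1.7 × 10^-9 m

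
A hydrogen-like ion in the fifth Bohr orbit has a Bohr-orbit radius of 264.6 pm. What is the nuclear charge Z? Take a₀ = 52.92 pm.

r_n = n²a₀/Z ⇒ Z = n²a₀/r = 5² × 52.92 / 264.6 ≈ 5.00
Z = 5

5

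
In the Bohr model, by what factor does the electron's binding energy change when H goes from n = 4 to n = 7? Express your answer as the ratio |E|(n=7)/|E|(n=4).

|E| ∝ Z^2 · n^-2; with Z fixed, |E| ∝ n^-2.
|E|(n=7)/|E|(n=4) = (7/4)^-2 = 16/49

16/49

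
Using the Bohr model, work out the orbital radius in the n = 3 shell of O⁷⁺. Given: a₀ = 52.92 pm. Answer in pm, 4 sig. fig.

r_n = n²a₀/Z = 3² × 52.92 / 8
    = 9 × 52.92 / 8 = 59.54 pm

59.54 pm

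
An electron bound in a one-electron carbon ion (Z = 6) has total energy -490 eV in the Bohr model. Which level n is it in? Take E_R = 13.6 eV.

E_n = −E_R Z²/n² ⇒ n² = E_R Z²/(−E_n) = 13.6 × 6² / 490 ≈ 1.00
n = 1

1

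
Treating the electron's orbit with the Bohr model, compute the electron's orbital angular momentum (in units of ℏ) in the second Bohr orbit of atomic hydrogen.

L_n = nℏ, so L/ℏ = n = 2.

2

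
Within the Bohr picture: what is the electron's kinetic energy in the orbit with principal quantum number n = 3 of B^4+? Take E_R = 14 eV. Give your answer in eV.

39 eV

For a Coulomb orbit the virial theorem gives K = −E_n.
E_n = −E_R·Z²/n², so K = E_R·Z²/n² = 14 × 5²/3² = 39 eV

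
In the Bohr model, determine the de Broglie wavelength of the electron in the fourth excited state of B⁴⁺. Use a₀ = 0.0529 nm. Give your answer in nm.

0.332 nm

The Bohr quantisation condition is nλ = 2πr_n.
r_n = n²a₀/Z = 0.265 nm
λ = 2πr_n/n = 2π·0.265/5 = 0.332 nm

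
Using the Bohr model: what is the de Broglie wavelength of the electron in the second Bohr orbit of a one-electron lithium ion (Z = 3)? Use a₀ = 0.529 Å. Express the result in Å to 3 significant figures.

2.22 Å

The Bohr quantisation condition is nλ = 2πr_n.
r_n = n²a₀/Z = 0.705 Å
λ = 2πr_n/n = 2π·0.705/2 = 2.22 Å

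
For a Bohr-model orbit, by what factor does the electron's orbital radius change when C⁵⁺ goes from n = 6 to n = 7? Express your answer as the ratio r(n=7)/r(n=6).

r ∝ Z^-1 · n^2; with Z fixed, r ∝ n^2.
r(n=7)/r(n=6) = (7/6)^2 = 49/36

49/36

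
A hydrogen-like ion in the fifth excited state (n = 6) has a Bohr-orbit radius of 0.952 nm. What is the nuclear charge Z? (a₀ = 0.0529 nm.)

r_n = n²a₀/Z ⇒ Z = n²a₀/r = 6² × 0.0529 / 0.952 ≈ 2.00
Z = 2

2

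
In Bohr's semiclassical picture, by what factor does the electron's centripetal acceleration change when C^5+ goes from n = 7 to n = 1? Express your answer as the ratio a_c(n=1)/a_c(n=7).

2401

a_c ∝ Z^3 · n^-4; with Z fixed, a_c ∝ n^-4.
a_c(n=1)/a_c(n=7) = (1/7)^-4 = 2401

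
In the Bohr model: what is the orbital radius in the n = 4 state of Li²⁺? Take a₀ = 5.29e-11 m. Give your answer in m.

r_n = n²a₀/Z = 4² × 5.29e-11 / 3
    = 16 × 5.29e-11 / 3 = 2.82e-10 m

2.82e-10 m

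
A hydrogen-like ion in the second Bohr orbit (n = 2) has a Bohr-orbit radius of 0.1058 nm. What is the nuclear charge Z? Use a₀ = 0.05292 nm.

2

r_n = n²a₀/Z ⇒ Z = n²a₀/r = 2² × 0.05292 / 0.1058 ≈ 2.00
Z = 2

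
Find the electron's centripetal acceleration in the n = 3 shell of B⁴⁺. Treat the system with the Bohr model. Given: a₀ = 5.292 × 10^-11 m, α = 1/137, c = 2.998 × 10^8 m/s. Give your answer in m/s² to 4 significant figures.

1.396 × 10^23 m/s²

r = n²a₀/Z = 9.526 × 10^-11 m, v = Zαc/n = 3.647 × 10^6 m/s
a = v²/r = (3.647 × 10^6)² / 9.526 × 10^-11 = 1.396 × 10^23 m/s²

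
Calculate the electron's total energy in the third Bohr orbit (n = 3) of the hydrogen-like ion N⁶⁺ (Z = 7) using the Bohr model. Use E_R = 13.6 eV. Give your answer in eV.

E_n = −E_R·Z²/n² = −13.6 × 7²/3² = -74.0 eV

-74.0 eV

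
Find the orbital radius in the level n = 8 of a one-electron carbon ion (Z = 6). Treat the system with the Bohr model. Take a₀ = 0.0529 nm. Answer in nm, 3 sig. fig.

0.564 nm

r_n = n²a₀/Z = 8² × 0.0529 / 6
    = 64 × 0.0529 / 6 = 0.564 nm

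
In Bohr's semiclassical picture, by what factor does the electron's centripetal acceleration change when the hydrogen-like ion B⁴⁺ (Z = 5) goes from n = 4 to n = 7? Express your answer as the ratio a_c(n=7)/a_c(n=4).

256/2401

a_c ∝ Z^3 · n^-4; with Z fixed, a_c ∝ n^-4.
a_c(n=7)/a_c(n=4) = (7/4)^-4 = 256/2401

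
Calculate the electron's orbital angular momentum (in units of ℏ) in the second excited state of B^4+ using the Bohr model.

3

L_n = nℏ, so L/ℏ = n = 3.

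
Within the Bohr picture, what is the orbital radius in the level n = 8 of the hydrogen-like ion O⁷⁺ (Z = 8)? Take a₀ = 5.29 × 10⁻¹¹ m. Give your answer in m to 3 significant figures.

4.23 × 10⁻¹⁰ m

r_n = n²a₀/Z = 8² × 5.29 × 10⁻¹¹ / 8
    = 64 × 5.29 × 10⁻¹¹ / 8 = 4.23 × 10⁻¹⁰ m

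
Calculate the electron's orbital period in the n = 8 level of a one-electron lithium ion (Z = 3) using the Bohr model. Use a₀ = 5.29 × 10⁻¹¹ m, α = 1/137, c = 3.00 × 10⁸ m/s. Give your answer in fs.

8.63 fs

r = n²a₀/Z = 8²·5.29 × 10⁻¹¹/3 = 1.13 × 10⁻⁹ m
v = Zαc/n = 3·0.00730·3.00 × 10⁸/8 = 8.21 × 10⁵ m/s
T = 2πr/v = 8.63 × 10⁻¹⁵ s = 8.63 fs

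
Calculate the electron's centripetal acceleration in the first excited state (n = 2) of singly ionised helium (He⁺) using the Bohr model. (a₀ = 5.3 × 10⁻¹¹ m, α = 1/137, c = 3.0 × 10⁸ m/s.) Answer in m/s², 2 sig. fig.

4.5 × 10²² m/s²

r = n²a₀/Z = 1.1 × 10⁻¹⁰ m, v = Zαc/n = 2.2 × 10⁶ m/s
a = v²/r = (2.2 × 10⁶)² / 1.1 × 10⁻¹⁰ = 4.5 × 10²² m/s²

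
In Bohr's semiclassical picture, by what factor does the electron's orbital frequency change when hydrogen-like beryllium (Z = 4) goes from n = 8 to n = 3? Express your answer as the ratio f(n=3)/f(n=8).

512/27

f ∝ Z^2 · n^-3; with Z fixed, f ∝ n^-3.
f(n=3)/f(n=8) = (3/8)^-3 = 512/27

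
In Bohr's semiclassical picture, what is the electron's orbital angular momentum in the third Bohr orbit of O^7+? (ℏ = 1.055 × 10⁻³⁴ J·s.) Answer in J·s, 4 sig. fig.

L_n = nℏ = 3 × 1.055 × 10⁻³⁴ = 3.165 × 10⁻³⁴ J·s

3.165 × 10⁻³⁴ J·s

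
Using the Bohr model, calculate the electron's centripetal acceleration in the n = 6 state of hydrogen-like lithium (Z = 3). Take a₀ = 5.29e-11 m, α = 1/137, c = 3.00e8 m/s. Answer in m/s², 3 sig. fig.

r = n²a₀/Z = 6.35e-10 m, v = Zαc/n = 1.09e6 m/s
a = v²/r = (1.09e6)² / 6.35e-10 = 1.89e21 m/s²

1.89e21 m/s²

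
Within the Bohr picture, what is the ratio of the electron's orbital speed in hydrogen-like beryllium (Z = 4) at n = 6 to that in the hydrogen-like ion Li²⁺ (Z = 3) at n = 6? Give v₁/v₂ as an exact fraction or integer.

4/3

v ∝ Z^1 · n^-1
v₁/v₂ = (4/3)^1 · (6/6)^-1 = 4/3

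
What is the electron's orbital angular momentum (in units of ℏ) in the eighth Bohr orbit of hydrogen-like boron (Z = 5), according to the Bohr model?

8

L_n = nℏ, so L/ℏ = n = 8.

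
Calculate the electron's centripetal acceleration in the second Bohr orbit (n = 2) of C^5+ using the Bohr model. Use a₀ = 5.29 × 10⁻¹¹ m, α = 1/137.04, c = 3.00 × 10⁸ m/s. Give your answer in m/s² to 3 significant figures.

r = n²a₀/Z = 3.53 × 10⁻¹¹ m, v = Zαc/n = 6.57 × 10⁶ m/s
a = v²/r = (6.57 × 10⁶)² / 3.53 × 10⁻¹¹ = 1.22 × 10²⁴ m/s²

1.22 × 10²⁴ m/s²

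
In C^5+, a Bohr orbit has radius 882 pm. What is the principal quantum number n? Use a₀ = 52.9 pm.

10

r_n = n²a₀/Z ⇒ n² = rZ/a₀ = 882 × 6 / 52.9 ≈ 100.04
n = 10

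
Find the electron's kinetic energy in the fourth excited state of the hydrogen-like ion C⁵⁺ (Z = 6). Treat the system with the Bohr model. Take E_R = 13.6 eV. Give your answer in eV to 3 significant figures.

19.6 eV

For a Coulomb orbit the virial theorem gives K = −E_n.
E_n = −E_R·Z²/n², so K = E_R·Z²/n² = 13.6 × 6²/5² = 19.6 eV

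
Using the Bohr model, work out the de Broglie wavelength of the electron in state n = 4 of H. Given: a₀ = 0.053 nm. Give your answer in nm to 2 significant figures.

1.3 nm

The Bohr quantisation condition is nλ = 2πr_n.
r_n = n²a₀/Z = 0.85 nm
λ = 2πr_n/n = 2π·0.85/4 = 1.3 nm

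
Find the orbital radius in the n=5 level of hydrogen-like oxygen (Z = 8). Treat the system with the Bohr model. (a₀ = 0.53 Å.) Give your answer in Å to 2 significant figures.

r_n = n²a₀/Z = 5² × 0.53 / 8
    = 25 × 0.53 / 8 = 1.7 Å

1.7 Å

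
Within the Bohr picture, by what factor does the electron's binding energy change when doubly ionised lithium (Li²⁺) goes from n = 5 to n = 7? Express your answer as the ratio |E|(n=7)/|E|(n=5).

25/49

|E| ∝ Z^2 · n^-2; with Z fixed, |E| ∝ n^-2.
|E|(n=7)/|E|(n=5) = (7/5)^-2 = 25/49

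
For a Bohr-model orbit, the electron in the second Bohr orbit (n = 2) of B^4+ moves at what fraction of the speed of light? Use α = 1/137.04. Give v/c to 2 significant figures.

v_n = Zαc/n, so v/c = Zα/n = 5 × 0.0073 / 2 = 0.018

0.018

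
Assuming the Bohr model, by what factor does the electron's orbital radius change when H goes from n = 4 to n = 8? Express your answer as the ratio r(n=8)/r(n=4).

4

r ∝ Z^-1 · n^2; with Z fixed, r ∝ n^2.
r(n=8)/r(n=4) = (8/4)^2 = 4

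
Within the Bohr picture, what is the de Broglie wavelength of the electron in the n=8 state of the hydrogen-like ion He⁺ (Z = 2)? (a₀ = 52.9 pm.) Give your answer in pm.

1330 pm

The Bohr quantisation condition is nλ = 2πr_n.
r_n = n²a₀/Z = 1690 pm
λ = 2πr_n/n = 2π·1690/8 = 1330 pm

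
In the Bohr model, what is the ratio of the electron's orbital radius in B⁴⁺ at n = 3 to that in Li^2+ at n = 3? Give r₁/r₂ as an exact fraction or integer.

r ∝ Z^-1 · n^2
r₁/r₂ = (5/3)^-1 · (3/3)^2 = 3/5

3/5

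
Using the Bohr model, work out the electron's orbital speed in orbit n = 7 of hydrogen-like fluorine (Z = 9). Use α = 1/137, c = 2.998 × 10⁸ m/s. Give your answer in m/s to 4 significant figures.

v_n = Zαc/n = 9 × 0.007299 × 2.998 × 10⁸ / 7
    = 2.814 × 10⁶ m/s

2.814 × 10⁶ m/s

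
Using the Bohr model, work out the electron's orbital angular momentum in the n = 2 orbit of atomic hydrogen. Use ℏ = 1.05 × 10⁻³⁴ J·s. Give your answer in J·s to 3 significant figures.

2.10 × 10⁻³⁴ J·s

L_n = nℏ = 2 × 1.05 × 10⁻³⁴ = 2.10 × 10⁻³⁴ J·s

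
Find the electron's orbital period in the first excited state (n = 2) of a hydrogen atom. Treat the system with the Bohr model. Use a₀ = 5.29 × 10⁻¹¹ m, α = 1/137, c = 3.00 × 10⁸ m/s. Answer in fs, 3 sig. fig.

r = n²a₀/Z = 2²·5.29 × 10⁻¹¹/1 = 2.12 × 10⁻¹⁰ m
v = Zαc/n = 1·0.00730·3.00 × 10⁸/2 = 1.09 × 10⁶ m/s
T = 2πr/v = 1.21 × 10⁻¹⁵ s = 1.21 fs

1.21 fs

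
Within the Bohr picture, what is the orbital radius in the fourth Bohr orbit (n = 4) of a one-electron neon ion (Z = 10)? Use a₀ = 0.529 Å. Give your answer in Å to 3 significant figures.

0.846 Å

r_n = n²a₀/Z = 4² × 0.529 / 10
    = 16 × 0.529 / 10 = 0.846 Å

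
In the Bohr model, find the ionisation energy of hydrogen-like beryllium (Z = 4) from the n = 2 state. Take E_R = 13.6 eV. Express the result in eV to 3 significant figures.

54.4 eV

E_n = −E_R·Z²/n² = −13.6 × 4²/2² eV = -54.4 eV
Ionisation energy = −E_n = 54.4 eV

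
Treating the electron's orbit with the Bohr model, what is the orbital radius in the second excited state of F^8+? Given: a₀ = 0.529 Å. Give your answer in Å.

0.529 Å

r_n = n²a₀/Z = 3² × 0.529 / 9
    = 9 × 0.529 / 9 = 0.529 Å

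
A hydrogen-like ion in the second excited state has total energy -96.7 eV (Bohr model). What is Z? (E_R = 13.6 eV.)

8

E_n = −E_R Z²/n² ⇒ Z² = −E_n n²/E_R = 96.7 × 3² / 13.6 ≈ 63.99
Z = 8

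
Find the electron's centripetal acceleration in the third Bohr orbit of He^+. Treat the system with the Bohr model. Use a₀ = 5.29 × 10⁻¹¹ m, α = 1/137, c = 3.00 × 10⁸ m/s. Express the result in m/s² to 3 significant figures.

r = n²a₀/Z = 2.38 × 10⁻¹⁰ m, v = Zαc/n = 1.46 × 10⁶ m/s
a = v²/r = (1.46 × 10⁶)² / 2.38 × 10⁻¹⁰ = 8.95 × 10²¹ m/s²

8.95 × 10²¹ m/s²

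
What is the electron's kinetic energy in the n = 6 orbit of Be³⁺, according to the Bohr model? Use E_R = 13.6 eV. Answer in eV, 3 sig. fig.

6.04 eV

For a Coulomb orbit the virial theorem gives K = −E_n.
E_n = −E_R·Z²/n², so K = E_R·Z²/n² = 13.6 × 4²/6² = 6.04 eV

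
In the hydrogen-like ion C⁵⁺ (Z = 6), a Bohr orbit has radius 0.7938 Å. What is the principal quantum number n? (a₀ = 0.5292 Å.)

3

r_n = n²a₀/Z ⇒ n² = rZ/a₀ = 0.7938 × 6 / 0.5292 ≈ 9.00
n = 3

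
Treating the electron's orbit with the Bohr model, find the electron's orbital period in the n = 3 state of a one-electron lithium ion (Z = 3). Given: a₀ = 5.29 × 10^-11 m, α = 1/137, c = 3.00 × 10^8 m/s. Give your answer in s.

4.55 × 10^-16 s

r = n²a₀/Z = 3²·5.29 × 10^-11/3 = 1.59 × 10^-10 m
v = Zαc/n = 3·0.00730·3.00 × 10^8/3 = 2.19 × 10^6 m/s
T = 2πr/v = 4.55 × 10^-16 s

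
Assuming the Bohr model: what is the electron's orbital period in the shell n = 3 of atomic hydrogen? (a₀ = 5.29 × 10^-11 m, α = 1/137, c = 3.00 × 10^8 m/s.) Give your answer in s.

r = n²a₀/Z = 3²·5.29 × 10^-11/1 = 4.76 × 10^-10 m
v = Zαc/n = 1·0.00730·3.00 × 10^8/3 = 7.30 × 10^5 m/s
T = 2πr/v = 4.10 × 10^-15 s

4.10 × 10^-15 s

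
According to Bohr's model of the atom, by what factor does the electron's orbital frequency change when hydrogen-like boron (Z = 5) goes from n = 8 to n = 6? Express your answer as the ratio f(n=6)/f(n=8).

f ∝ Z^2 · n^-3; with Z fixed, f ∝ n^-3.
f(n=6)/f(n=8) = (6/8)^-3 = 64/27

64/27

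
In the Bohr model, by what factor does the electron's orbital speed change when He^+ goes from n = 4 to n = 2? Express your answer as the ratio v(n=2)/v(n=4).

v ∝ Z^1 · n^-1; with Z fixed, v ∝ n^-1.
v(n=2)/v(n=4) = (2/4)^-1 = 2

2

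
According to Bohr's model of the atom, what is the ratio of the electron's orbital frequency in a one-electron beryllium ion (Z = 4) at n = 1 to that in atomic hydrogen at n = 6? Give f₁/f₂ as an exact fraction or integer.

f ∝ Z^2 · n^-3
f₁/f₂ = (4/1)^2 · (1/6)^-3 = 3456

3456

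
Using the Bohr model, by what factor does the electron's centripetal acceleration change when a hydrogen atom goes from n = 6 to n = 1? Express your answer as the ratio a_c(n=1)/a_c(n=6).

a_c ∝ Z^3 · n^-4; with Z fixed, a_c ∝ n^-4.
a_c(n=1)/a_c(n=6) = (1/6)^-4 = 1296

1296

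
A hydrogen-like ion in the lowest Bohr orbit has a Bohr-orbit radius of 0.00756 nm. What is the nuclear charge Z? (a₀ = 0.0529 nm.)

r_n = n²a₀/Z ⇒ Z = n²a₀/r = 1² × 0.0529 / 0.00756 ≈ 7.00
Z = 7

7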